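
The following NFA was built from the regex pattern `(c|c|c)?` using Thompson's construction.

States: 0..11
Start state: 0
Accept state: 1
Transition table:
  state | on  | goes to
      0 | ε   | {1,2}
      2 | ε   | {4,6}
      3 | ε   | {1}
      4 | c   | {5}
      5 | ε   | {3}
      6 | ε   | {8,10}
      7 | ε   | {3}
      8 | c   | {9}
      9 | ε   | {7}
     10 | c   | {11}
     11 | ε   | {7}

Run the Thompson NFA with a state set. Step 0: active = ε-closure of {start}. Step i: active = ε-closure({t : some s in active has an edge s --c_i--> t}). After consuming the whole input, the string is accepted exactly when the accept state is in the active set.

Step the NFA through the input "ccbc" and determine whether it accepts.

S₀ = ε-closure({0}) = {0,1,2,4,6,8,10}
'c' @ 1: {1,3,5,7,9,11}  (accept∈set)
'c' @ 2: {}  — no active states
rest 'bc' ignored (set empty)
final: {}; accept 1 not in set

Answer: REJECT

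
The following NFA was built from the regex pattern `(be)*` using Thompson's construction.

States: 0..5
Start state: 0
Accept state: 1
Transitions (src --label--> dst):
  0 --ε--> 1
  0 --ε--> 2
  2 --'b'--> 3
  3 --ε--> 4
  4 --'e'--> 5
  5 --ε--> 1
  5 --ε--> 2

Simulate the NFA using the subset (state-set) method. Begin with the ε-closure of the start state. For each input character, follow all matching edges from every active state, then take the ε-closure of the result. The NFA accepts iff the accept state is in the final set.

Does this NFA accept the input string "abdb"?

Answer: REJECT

Trace:
start: ε-closure({0}) = {0,1,2}
'a' @ 1: {}  — no active states
rest 'bdb' ignored (set empty)
after full input: {}  (accept=1 not in)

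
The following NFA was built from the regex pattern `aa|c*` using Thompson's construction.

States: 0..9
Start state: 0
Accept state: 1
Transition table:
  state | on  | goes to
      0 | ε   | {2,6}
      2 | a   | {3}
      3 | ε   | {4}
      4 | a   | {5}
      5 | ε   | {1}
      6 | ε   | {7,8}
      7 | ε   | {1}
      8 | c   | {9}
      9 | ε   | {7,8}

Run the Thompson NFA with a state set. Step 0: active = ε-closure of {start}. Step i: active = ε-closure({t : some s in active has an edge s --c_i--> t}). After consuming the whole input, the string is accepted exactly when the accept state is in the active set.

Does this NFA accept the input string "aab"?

start: ε-closure({0}) = {0,1,2,6,7,8}
'a' @ 1: {3,4}
'a' @ 2: {1,5}  [accepting]
'b' @ 3: {}  — state set empty
end set {} — state 1 not in

Answer: REJECT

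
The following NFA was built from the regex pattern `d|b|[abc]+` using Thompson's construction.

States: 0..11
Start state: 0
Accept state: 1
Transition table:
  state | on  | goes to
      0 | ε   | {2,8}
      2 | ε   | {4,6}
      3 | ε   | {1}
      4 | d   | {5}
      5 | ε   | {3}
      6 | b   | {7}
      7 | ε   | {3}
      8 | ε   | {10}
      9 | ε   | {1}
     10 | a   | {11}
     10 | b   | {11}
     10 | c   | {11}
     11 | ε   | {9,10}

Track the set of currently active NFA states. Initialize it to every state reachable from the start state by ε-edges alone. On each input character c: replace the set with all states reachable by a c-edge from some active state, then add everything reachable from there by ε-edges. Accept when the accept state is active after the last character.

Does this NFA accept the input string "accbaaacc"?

Answer: ACCEPT

Trace:
start: ε-closure({0}) = {0,2,4,6,8,10}
'a' @ 1: {1,9,10,11}  [accepting]
'c' @ 2: {1,9,10,11}  [accepting]
'c' @ 3: {1,9,10,11}  [accepting]
'b' @ 4: {1,9,10,11}  [accepting]
'a' @ 5: {1,9,10,11}  [accepting]
'a' @ 6: {1,9,10,11}  [accepting]
'a' @ 7: {1,9,10,11}  [accepting]
'c' @ 8: {1,9,10,11}  [accepting]
'c' @ 9: {1,9,10,11}  [accepting]
after full input: {1,9,10,11}  (accept=1 in)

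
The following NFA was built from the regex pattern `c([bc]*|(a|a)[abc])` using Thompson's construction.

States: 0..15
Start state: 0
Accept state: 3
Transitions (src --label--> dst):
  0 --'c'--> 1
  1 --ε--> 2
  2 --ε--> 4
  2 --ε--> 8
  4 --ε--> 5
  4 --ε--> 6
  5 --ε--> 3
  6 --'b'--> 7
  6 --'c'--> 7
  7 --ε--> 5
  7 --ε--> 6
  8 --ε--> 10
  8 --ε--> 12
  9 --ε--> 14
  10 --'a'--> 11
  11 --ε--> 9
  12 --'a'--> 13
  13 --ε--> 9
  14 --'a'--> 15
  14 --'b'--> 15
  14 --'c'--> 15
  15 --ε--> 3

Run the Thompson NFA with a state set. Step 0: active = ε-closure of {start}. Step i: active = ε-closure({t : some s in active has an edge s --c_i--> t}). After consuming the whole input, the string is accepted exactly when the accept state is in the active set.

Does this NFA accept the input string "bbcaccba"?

Answer: REJECT

Derivation:
S₀ = ε-closure({0}) = {0}
'b' @ 1: {}  — state set empty
rest 'bcaccba' ignored (set empty)
final: {}; accept 3 not in set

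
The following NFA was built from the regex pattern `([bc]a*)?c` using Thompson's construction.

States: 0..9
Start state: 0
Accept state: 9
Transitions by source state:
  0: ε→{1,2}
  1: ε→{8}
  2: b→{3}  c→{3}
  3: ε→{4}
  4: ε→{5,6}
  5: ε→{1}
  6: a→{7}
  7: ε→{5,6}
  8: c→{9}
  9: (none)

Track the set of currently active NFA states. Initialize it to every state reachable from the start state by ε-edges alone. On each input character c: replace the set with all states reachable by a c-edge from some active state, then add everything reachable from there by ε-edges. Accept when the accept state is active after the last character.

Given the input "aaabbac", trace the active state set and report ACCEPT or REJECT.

Answer: REJECT

Steps:
S₀ = ε-closure({0}) = {0,1,2,8}
'a' @ 1: {}  — dead — no transitions
rest 'aabbac' ignored (set empty)
after full input: {}  (accept=9 not in)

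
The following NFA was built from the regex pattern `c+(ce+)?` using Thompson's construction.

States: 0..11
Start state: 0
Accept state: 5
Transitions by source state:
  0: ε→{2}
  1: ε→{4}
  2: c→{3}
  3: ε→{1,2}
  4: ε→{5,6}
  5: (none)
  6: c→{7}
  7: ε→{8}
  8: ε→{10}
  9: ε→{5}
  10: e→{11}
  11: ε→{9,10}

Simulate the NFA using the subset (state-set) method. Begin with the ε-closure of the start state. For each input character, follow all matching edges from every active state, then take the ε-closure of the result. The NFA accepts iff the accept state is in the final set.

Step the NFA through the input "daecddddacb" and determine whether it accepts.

initial (ε-close {0}): {0,2}
'd' @ 1: {}  — state set empty
rest 'aecddddacb' ignored (set empty)
end set {} — state 5 not in

Answer: REJECT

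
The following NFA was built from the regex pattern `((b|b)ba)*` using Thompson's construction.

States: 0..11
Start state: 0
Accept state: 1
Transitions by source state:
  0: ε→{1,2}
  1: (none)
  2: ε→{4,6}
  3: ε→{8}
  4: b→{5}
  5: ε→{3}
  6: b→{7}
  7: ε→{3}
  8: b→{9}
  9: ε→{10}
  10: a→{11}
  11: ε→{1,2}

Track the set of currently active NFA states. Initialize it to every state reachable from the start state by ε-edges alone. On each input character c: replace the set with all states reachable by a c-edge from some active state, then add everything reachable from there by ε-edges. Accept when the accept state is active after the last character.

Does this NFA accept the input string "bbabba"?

S₀ = ε-closure({0}) = {0,1,2,4,6}
'b' @ 1: {3,5,7,8}
'b' @ 2: {9,10}
'a' @ 3: {1,2,4,6,11}  (accept∈set)
'b' @ 4: {3,5,7,8}
'b' @ 5: {9,10}
'a' @ 6: {1,2,4,6,11}  (accept∈set)
end set {1,2,4,6,11} — state 1 in

Answer: ACCEPT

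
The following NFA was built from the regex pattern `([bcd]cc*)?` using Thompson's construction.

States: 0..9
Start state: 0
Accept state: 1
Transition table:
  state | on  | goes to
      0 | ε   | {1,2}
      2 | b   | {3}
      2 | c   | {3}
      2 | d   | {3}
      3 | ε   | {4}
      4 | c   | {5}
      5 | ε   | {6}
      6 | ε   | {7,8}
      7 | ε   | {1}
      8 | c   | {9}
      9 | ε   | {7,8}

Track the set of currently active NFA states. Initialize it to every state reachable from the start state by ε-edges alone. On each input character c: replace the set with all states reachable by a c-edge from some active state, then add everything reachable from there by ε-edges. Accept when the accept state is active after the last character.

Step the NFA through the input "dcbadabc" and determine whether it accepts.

initial (ε-close {0}): {0,1,2}
'd' @ 1: {3,4}
'c' @ 2: {1,5,6,7,8}  (accept∈set)
'b' @ 3: {}  — no active states
rest 'adabc' ignored (set empty)
after full input: {}  (accept=1 not in)

Answer: REJECT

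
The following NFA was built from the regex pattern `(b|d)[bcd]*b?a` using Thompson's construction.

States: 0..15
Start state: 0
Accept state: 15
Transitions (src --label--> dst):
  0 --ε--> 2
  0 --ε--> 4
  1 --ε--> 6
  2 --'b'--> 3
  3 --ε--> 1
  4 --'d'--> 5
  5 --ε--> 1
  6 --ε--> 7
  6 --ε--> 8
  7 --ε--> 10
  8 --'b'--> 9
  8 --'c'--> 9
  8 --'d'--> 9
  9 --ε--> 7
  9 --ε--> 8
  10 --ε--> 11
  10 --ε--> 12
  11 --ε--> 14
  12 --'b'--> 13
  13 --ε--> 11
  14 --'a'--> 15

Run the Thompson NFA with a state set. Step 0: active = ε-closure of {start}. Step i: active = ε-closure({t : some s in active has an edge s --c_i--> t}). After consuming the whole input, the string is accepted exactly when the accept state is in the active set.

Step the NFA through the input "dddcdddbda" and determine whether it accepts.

Answer: ACCEPT

Trace:
start: ε-closure({0}) = {0,2,4}
'd' @ 1: {1,5,6,7,8,10,11,12,14}
'd' @ 2: {7,8,9,10,11,12,14}
'd' @ 3: {7,8,9,10,11,12,14}
'c' @ 4: {7,8,9,10,11,12,14}
'd' @ 5: {7,8,9,10,11,12,14}
'd' @ 6: {7,8,9,10,11,12,14}
'd' @ 7: {7,8,9,10,11,12,14}
'b' @ 8: {7,8,9,10,11,12,13,14}
'd' @ 9: {7,8,9,10,11,12,14}
'a' @ 10: {15}  (accept∈set)
final: {15}; accept 15 in set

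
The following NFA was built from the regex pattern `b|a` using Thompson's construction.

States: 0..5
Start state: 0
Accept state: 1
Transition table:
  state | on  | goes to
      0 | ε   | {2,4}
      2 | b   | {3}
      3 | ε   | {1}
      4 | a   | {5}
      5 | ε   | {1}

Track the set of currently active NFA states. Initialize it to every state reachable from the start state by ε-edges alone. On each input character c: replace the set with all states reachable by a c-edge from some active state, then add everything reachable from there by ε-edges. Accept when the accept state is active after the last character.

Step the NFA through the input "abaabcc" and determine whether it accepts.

start: ε-closure({0}) = {0,2,4}
'a' @ 1: {1,5}  (accept∈set)
'b' @ 2: {}  — no active states
rest 'aabcc' ignored (set empty)
final: {}; accept 1 not in set

Answer: REJECT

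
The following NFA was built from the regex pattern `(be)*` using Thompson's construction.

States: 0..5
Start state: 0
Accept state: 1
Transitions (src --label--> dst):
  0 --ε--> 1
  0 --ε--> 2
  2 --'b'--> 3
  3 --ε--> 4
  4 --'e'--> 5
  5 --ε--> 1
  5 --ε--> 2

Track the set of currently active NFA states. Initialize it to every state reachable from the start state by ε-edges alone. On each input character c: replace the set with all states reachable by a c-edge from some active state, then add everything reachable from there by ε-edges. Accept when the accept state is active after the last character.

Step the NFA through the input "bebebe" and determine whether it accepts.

Answer: ACCEPT

Derivation:
S₀ = ε-closure({0}) = {0,1,2}
'b' @ 1: {3,4}
'e' @ 2: {1,2,5}  (accept∈set)
'b' @ 3: {3,4}
'e' @ 4: {1,2,5}  (accept∈set)
'b' @ 5: {3,4}
'e' @ 6: {1,2,5}  (accept∈set)
final: {1,2,5}; accept 1 in set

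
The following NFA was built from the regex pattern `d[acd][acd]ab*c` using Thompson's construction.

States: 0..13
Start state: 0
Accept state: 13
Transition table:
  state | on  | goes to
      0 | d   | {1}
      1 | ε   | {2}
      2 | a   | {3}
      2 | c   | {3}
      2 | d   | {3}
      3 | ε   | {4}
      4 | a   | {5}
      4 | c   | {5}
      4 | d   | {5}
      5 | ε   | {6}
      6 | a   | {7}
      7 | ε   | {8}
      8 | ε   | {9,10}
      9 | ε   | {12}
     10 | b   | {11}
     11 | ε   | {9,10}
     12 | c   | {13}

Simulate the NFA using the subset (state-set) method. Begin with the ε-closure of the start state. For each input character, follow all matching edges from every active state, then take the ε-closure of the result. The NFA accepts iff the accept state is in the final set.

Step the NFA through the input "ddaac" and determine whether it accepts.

start: ε-closure({0}) = {0}
'd' @ 1: {1,2}
'd' @ 2: {3,4}
'a' @ 3: {5,6}
'a' @ 4: {7,8,9,10,12}
'c' @ 5: {13}  (accept∈set)
after full input: {13}  (accept=13 in)

Answer: ACCEPT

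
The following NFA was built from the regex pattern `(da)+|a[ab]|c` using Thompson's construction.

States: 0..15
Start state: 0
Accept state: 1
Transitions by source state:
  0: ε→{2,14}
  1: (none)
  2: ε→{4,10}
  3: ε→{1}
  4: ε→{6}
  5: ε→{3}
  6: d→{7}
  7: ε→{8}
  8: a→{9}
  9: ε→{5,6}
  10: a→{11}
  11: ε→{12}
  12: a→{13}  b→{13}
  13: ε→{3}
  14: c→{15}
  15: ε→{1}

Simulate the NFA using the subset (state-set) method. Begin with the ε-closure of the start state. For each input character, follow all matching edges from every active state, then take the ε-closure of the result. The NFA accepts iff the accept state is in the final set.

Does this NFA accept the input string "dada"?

initial (ε-close {0}): {0,2,4,6,10,14}
'd' @ 1: {7,8}
'a' @ 2: {1,3,5,6,9}  (accept∈set)
'd' @ 3: {7,8}
'a' @ 4: {1,3,5,6,9}  (accept∈set)
after full input: {1,3,5,6,9}  (accept=1 in)

Answer: ACCEPT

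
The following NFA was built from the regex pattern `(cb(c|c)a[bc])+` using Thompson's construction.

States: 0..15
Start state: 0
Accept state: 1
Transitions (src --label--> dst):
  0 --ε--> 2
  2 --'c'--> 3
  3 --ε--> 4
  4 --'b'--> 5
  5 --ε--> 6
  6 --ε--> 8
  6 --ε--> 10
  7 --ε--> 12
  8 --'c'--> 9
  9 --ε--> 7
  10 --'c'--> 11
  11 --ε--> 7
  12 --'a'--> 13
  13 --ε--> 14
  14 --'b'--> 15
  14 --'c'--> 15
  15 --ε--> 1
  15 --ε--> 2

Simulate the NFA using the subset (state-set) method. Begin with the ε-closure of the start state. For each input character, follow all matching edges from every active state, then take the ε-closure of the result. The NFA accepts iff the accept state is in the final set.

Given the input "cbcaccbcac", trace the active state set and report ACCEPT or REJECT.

Answer: ACCEPT

Derivation:
initial (ε-close {0}): {0,2}
'c' @ 1: {3,4}
'b' @ 2: {5,6,8,10}
'c' @ 3: {7,9,11,12}
'a' @ 4: {13,14}
'c' @ 5: {1,2,15}  (accept∈set)
'c' @ 6: {3,4}
'b' @ 7: {5,6,8,10}
'c' @ 8: {7,9,11,12}
'a' @ 9: {13,14}
'c' @ 10: {1,2,15}  (accept∈set)
final: {1,2,15}; accept 1 in set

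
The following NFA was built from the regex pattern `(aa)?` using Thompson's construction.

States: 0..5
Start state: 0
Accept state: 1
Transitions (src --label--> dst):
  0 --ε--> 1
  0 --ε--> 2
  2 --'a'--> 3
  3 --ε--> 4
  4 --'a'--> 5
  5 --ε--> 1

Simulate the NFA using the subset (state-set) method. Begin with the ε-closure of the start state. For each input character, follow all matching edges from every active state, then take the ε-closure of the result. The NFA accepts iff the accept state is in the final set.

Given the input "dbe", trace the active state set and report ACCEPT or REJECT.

Answer: REJECT

Steps:
S₀ = ε-closure({0}) = {0,1,2}
'd' @ 1: {}  — no active states
rest 'be' ignored (set empty)
final: {}; accept 1 not in set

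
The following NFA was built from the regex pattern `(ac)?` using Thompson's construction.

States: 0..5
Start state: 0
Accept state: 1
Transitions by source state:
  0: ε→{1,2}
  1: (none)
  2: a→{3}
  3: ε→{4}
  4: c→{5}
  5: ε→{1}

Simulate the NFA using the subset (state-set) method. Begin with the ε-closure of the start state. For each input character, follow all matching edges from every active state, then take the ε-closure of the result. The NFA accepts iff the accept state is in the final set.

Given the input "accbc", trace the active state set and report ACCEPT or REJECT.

Answer: REJECT

Steps:
initial (ε-close {0}): {0,1,2}
'a' @ 1: {3,4}
'c' @ 2: {1,5}  [accepting]
'c' @ 3: {}  — no active states
rest 'bc' ignored (set empty)
end set {} — state 1 not in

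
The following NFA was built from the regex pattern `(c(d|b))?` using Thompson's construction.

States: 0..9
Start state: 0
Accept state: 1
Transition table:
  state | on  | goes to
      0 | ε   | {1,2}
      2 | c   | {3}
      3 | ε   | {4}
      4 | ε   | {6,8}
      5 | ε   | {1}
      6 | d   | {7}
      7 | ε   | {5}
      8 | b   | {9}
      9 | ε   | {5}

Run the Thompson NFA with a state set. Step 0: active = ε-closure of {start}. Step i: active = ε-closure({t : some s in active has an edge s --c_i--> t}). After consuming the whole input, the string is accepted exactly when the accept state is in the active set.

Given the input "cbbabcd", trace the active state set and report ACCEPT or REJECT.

Answer: REJECT

Steps:
S₀ = ε-closure({0}) = {0,1,2}
'c' @ 1: {3,4,6,8}
'b' @ 2: {1,5,9}  (accept∈set)
'b' @ 3: {}  — state set empty
rest 'abcd' ignored (set empty)
after full input: {}  (accept=1 not in)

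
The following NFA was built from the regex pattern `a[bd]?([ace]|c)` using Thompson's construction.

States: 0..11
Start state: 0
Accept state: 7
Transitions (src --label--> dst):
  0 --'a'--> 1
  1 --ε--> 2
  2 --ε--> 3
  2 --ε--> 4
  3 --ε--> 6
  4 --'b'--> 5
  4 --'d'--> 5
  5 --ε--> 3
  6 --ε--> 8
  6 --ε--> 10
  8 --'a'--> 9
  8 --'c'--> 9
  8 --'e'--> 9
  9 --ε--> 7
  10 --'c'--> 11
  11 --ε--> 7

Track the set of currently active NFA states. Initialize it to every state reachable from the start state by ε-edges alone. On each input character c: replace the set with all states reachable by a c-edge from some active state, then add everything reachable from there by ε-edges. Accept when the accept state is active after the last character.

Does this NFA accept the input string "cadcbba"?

Answer: REJECT

Steps:
S₀ = ε-closure({0}) = {0}
'c' @ 1: {}  — state set empty
rest 'adcbba' ignored (set empty)
end set {} — state 7 not in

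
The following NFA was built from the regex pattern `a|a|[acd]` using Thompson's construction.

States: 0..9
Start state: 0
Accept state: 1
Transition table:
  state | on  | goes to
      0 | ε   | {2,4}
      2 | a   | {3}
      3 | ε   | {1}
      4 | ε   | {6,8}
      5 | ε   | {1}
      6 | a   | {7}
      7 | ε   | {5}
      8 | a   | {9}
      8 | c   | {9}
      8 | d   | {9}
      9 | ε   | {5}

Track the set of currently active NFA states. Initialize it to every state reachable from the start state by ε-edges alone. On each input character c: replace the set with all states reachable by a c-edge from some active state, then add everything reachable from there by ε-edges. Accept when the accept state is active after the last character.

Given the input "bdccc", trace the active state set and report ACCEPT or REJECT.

Answer: REJECT

Derivation:
initial (ε-close {0}): {0,2,4,6,8}
'b' @ 1: {}  — no active states
rest 'dccc' ignored (set empty)
after full input: {}  (accept=1 not in)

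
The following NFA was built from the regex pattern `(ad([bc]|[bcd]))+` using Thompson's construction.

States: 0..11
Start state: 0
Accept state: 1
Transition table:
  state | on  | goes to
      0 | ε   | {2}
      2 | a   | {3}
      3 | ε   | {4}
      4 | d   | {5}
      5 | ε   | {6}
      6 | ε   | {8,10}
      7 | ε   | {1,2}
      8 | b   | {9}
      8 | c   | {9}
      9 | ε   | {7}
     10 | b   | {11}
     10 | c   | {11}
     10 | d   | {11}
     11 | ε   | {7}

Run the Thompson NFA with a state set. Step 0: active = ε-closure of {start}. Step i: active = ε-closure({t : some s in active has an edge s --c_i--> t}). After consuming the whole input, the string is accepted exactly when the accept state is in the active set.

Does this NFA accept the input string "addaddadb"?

start: ε-closure({0}) = {0,2}
'a' @ 1: {3,4}
'd' @ 2: {5,6,8,10}
'd' @ 3: {1,2,7,11}  (accept∈set)
'a' @ 4: {3,4}
'd' @ 5: {5,6,8,10}
'd' @ 6: {1,2,7,11}  (accept∈set)
'a' @ 7: {3,4}
'd' @ 8: {5,6,8,10}
'b' @ 9: {1,2,7,9,11}  (accept∈set)
end set {1,2,7,9,11} — state 1 in

Answer: ACCEPT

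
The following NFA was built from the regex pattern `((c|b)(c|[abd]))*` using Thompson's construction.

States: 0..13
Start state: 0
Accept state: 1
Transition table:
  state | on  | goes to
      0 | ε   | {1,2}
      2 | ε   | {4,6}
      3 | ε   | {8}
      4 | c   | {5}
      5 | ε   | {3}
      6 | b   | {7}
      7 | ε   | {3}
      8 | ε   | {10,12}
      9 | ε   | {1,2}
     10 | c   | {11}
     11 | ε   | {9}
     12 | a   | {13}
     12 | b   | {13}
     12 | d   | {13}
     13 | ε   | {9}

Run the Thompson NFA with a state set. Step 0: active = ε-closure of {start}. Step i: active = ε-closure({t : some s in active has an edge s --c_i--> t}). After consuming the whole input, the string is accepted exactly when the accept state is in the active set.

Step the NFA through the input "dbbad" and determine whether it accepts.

Answer: REJECT

Derivation:
initial (ε-close {0}): {0,1,2,4,6}
'd' @ 1: {}  — dead — no transitions
rest 'bbad' ignored (set empty)
after full input: {}  (accept=1 not in)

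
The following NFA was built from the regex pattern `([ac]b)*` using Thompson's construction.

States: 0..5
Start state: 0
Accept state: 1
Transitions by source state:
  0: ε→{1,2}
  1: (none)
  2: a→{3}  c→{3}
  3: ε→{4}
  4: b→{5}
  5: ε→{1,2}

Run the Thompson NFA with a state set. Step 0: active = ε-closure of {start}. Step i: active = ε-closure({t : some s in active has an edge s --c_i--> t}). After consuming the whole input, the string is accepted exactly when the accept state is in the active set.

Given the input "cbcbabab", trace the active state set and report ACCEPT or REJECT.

Answer: ACCEPT

Steps:
initial (ε-close {0}): {0,1,2}
'c' @ 1: {3,4}
'b' @ 2: {1,2,5}  (accept∈set)
'c' @ 3: {3,4}
'b' @ 4: {1,2,5}  (accept∈set)
'a' @ 5: {3,4}
'b' @ 6: {1,2,5}  (accept∈set)
'a' @ 7: {3,4}
'b' @ 8: {1,2,5}  (accept∈set)
end set {1,2,5} — state 1 in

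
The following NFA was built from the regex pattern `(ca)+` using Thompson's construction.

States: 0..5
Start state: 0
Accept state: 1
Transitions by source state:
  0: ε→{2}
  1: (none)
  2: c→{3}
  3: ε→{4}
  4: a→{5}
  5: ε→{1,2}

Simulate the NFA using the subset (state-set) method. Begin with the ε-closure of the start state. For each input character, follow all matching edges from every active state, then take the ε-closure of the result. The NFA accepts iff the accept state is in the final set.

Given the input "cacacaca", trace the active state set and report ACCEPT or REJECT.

Answer: ACCEPT

Steps:
initial (ε-close {0}): {0,2}
'c' @ 1: {3,4}
'a' @ 2: {1,2,5}  ✓accept
'c' @ 3: {3,4}
'a' @ 4: {1,2,5}  ✓accept
'c' @ 5: {3,4}
'a' @ 6: {1,2,5}  ✓accept
'c' @ 7: {3,4}
'a' @ 8: {1,2,5}  ✓accept
after full input: {1,2,5}  (accept=1 in)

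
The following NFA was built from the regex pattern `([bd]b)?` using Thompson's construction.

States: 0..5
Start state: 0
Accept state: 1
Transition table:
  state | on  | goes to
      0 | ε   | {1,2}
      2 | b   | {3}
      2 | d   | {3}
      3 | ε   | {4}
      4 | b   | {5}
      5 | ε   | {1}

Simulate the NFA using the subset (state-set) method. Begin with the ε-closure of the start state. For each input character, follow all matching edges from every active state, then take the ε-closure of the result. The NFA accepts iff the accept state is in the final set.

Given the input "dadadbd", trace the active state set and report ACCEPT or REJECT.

initial (ε-close {0}): {0,1,2}
'd' @ 1: {3,4}
'a' @ 2: {}  — no active states
rest 'dadbd' ignored (set empty)
after full input: {}  (accept=1 not in)

Answer: REJECT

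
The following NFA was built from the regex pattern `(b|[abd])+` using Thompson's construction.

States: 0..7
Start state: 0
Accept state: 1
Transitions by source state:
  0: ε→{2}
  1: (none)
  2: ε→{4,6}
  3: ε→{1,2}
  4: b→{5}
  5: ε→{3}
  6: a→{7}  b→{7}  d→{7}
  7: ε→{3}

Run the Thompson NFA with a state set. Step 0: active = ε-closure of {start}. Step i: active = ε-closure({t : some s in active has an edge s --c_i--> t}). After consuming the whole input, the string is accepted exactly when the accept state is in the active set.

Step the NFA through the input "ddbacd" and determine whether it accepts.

start: ε-closure({0}) = {0,2,4,6}
'd' @ 1: {1,2,3,4,6,7}  (accept∈set)
'd' @ 2: {1,2,3,4,6,7}  (accept∈set)
'b' @ 3: {1,2,3,4,5,6,7}  (accept∈set)
'a' @ 4: {1,2,3,4,6,7}  (accept∈set)
'c' @ 5: {}  — state set empty
rest 'd' ignored (set empty)
end set {} — state 1 not in

Answer: REJECT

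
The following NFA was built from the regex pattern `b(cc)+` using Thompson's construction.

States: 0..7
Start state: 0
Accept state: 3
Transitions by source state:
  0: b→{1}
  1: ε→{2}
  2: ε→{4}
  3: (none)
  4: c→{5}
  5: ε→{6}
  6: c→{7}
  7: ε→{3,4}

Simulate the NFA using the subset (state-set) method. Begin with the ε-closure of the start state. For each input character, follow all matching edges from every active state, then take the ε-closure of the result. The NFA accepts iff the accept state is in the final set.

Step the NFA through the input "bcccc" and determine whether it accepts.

Answer: ACCEPT

Steps:
S₀ = ε-closure({0}) = {0}
'b' @ 1: {1,2,4}
'c' @ 2: {5,6}
'c' @ 3: {3,4,7}  (accept∈set)
'c' @ 4: {5,6}
'c' @ 5: {3,4,7}  (accept∈set)
final: {3,4,7}; accept 3 in set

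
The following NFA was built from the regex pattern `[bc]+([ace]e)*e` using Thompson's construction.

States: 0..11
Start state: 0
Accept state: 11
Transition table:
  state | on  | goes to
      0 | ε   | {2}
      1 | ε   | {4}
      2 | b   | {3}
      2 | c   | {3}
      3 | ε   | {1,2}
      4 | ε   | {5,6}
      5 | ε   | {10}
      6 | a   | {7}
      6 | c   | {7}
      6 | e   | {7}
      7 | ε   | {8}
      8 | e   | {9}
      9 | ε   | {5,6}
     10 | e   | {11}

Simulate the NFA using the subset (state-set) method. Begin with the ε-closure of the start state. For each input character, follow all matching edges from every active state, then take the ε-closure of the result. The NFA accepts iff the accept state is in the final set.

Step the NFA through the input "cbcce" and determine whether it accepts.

S₀ = ε-closure({0}) = {0,2}
'c' @ 1: {1,2,3,4,5,6,10}
'b' @ 2: {1,2,3,4,5,6,10}
'c' @ 3: {1,2,3,4,5,6,7,8,10}
'c' @ 4: {1,2,3,4,5,6,7,8,10}
'e' @ 5: {5,6,7,8,9,10,11}  [accepting]
end set {5,6,7,8,9,10,11} — state 11 in

Answer: ACCEPT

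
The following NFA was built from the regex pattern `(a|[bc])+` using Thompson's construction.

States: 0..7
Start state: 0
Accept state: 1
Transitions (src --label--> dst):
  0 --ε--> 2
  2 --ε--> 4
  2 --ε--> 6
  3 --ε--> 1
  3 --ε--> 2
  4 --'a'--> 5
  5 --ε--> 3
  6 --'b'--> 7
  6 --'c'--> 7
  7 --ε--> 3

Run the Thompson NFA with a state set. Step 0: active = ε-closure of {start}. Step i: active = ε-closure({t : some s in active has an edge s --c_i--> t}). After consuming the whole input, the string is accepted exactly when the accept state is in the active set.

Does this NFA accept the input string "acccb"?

start: ε-closure({0}) = {0,2,4,6}
'a' @ 1: {1,2,3,4,5,6}  (accept∈set)
'c' @ 2: {1,2,3,4,6,7}  (accept∈set)
'c' @ 3: {1,2,3,4,6,7}  (accept∈set)
'c' @ 4: {1,2,3,4,6,7}  (accept∈set)
'b' @ 5: {1,2,3,4,6,7}  (accept∈set)
end set {1,2,3,4,6,7} — state 1 in

Answer: ACCEPT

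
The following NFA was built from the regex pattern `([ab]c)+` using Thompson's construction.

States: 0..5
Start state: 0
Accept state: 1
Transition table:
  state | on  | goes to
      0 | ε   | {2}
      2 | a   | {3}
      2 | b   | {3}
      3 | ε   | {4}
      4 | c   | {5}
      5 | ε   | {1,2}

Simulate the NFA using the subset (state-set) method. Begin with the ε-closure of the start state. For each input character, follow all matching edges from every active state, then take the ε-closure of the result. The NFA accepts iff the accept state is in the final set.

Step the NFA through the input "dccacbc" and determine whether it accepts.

Answer: REJECT

Derivation:
S₀ = ε-closure({0}) = {0,2}
'd' @ 1: {}  — dead — no transitions
rest 'ccacbc' ignored (set empty)
final: {}; accept 1 not in set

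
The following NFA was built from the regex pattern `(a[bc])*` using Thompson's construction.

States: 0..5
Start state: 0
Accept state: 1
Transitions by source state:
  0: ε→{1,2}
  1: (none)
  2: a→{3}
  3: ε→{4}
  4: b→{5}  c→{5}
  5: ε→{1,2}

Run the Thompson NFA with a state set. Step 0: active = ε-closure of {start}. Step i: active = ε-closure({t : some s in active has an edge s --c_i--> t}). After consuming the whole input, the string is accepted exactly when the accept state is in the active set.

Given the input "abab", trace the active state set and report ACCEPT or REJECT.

Answer: ACCEPT

Derivation:
S₀ = ε-closure({0}) = {0,1,2}
'a' @ 1: {3,4}
'b' @ 2: {1,2,5}  ✓accept
'a' @ 3: {3,4}
'b' @ 4: {1,2,5}  ✓accept
after full input: {1,2,5}  (accept=1 in)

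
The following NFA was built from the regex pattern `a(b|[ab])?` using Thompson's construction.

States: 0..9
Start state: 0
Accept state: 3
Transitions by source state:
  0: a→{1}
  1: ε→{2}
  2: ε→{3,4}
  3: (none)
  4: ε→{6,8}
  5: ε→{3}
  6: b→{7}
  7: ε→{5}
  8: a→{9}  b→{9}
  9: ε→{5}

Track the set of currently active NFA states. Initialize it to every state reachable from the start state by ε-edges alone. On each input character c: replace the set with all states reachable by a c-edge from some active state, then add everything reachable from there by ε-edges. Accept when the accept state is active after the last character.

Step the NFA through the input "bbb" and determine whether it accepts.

Answer: REJECT

Steps:
initial (ε-close {0}): {0}
'b' @ 1: {}  — dead — no transitions
rest 'bb' ignored (set empty)
final: {}; accept 3 not in set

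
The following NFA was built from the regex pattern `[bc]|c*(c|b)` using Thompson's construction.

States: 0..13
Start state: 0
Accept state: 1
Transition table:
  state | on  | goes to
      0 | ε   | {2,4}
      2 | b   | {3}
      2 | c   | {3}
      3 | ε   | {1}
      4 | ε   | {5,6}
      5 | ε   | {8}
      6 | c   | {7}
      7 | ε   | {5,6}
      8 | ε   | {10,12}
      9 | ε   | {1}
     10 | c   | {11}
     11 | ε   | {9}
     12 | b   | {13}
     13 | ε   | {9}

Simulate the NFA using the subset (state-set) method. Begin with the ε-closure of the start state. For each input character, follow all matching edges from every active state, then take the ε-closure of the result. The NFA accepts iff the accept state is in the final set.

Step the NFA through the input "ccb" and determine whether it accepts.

S₀ = ε-closure({0}) = {0,2,4,5,6,8,10,12}
'c' @ 1: {1,3,5,6,7,8,9,10,11,12}  [accepting]
'c' @ 2: {1,5,6,7,8,9,10,11,12}  [accepting]
'b' @ 3: {1,9,13}  [accepting]
end set {1,9,13} — state 1 in

Answer: ACCEPT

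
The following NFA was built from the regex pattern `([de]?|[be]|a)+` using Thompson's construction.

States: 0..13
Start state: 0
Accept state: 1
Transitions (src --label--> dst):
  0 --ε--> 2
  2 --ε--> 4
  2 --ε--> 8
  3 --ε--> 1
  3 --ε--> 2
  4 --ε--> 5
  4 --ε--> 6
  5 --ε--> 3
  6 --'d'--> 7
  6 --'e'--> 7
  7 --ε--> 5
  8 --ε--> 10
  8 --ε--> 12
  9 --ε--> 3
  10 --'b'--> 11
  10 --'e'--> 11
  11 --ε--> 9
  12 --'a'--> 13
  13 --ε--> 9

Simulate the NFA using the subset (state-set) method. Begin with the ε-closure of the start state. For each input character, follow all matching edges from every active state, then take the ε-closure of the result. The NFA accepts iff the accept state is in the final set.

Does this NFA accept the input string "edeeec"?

Answer: REJECT

Steps:
start: ε-closure({0}) = {0,1,2,3,4,5,6,8,10,12}
'e' @ 1: {1,2,3,4,5,6,7,8,9,10,11,12}  ✓accept
'd' @ 2: {1,2,3,4,5,6,7,8,10,12}  ✓accept
'e' @ 3: {1,2,3,4,5,6,7,8,9,10,11,12}  ✓accept
'e' @ 4: {1,2,3,4,5,6,7,8,9,10,11,12}  ✓accept
'e' @ 5: {1,2,3,4,5,6,7,8,9,10,11,12}  ✓accept
'c' @ 6: {}  — dead — no transitions
end set {} — state 1 not in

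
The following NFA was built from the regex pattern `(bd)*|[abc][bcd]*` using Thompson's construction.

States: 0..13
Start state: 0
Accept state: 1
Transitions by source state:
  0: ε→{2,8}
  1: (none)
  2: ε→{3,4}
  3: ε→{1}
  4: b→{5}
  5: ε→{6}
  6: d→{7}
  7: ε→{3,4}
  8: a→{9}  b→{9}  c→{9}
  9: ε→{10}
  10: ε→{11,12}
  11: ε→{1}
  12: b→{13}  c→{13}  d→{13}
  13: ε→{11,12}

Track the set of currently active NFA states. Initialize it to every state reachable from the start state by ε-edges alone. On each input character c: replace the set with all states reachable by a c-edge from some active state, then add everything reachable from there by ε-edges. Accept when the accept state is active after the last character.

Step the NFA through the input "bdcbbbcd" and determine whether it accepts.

S₀ = ε-closure({0}) = {0,1,2,3,4,8}
'b' @ 1: {1,5,6,9,10,11,12}  ✓accept
'd' @ 2: {1,3,4,7,11,12,13}  ✓accept
'c' @ 3: {1,11,12,13}  ✓accept
'b' @ 4: {1,11,12,13}  ✓accept
'b' @ 5: {1,11,12,13}  ✓accept
'b' @ 6: {1,11,12,13}  ✓accept
'c' @ 7: {1,11,12,13}  ✓accept
'd' @ 8: {1,11,12,13}  ✓accept
end set {1,11,12,13} — state 1 in

Answer: ACCEPT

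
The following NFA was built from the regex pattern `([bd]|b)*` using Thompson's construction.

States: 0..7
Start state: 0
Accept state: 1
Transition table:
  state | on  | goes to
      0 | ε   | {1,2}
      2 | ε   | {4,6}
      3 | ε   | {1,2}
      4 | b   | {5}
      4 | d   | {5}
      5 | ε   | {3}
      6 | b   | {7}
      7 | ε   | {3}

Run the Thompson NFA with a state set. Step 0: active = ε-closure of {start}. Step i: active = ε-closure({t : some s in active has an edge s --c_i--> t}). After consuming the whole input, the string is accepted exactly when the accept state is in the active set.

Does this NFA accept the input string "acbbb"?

Answer: REJECT

Trace:
initial (ε-close {0}): {0,1,2,4,6}
'a' @ 1: {}  — no active states
rest 'cbbb' ignored (set empty)
final: {}; accept 1 not in set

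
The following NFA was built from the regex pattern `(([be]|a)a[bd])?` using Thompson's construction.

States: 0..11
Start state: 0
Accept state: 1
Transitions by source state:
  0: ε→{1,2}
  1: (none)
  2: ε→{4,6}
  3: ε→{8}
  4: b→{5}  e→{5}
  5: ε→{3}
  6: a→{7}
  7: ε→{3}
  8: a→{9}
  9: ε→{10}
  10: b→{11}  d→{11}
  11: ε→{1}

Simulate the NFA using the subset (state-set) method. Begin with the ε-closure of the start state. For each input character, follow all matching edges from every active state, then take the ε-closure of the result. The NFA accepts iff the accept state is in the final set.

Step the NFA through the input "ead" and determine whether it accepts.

initial (ε-close {0}): {0,1,2,4,6}
'e' @ 1: {3,5,8}
'a' @ 2: {9,10}
'd' @ 3: {1,11}  [accepting]
final: {1,11}; accept 1 in set

Answer: ACCEPT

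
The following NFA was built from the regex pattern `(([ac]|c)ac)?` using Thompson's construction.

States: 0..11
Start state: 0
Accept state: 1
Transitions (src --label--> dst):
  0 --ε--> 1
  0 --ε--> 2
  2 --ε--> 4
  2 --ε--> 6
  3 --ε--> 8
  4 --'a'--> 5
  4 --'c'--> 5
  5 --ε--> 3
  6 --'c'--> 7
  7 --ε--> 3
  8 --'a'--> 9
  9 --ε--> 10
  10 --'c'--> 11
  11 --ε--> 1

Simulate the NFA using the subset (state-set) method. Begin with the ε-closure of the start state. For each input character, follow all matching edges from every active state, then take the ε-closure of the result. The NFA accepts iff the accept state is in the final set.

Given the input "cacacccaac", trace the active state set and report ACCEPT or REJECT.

Answer: REJECT

Derivation:
start: ε-closure({0}) = {0,1,2,4,6}
'c' @ 1: {3,5,7,8}
'a' @ 2: {9,10}
'c' @ 3: {1,11}  ✓accept
'a' @ 4: {}  — no active states
rest 'cccaac' ignored (set empty)
end set {} — state 1 not in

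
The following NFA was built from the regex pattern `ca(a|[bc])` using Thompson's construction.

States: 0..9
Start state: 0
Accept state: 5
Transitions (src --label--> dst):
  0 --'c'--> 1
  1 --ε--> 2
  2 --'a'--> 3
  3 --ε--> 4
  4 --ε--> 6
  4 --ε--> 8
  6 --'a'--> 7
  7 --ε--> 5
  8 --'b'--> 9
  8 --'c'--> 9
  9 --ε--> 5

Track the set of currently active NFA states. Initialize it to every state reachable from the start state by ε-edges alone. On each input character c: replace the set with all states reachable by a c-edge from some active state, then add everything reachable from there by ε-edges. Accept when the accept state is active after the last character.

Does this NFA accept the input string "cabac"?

initial (ε-close {0}): {0}
'c' @ 1: {1,2}
'a' @ 2: {3,4,6,8}
'b' @ 3: {5,9}  [accepting]
'a' @ 4: {}  — state set empty
rest 'c' ignored (set empty)
after full input: {}  (accept=5 not in)

Answer: REJECT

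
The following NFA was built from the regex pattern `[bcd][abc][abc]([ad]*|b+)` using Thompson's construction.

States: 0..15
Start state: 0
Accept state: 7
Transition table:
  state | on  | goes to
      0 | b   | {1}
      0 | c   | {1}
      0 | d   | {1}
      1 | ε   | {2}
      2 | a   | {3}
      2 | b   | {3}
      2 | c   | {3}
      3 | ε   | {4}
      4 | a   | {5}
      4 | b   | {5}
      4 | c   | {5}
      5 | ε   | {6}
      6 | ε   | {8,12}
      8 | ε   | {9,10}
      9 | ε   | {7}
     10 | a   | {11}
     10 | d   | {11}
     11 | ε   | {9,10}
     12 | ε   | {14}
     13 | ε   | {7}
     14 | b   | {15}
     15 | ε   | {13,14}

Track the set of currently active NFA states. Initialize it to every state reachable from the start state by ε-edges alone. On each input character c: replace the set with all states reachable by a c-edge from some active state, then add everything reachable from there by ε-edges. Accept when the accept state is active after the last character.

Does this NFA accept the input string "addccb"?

Answer: REJECT

Trace:
initial (ε-close {0}): {0}
'a' @ 1: {}  — state set empty
rest 'ddccb' ignored (set empty)
after full input: {}  (accept=7 not in)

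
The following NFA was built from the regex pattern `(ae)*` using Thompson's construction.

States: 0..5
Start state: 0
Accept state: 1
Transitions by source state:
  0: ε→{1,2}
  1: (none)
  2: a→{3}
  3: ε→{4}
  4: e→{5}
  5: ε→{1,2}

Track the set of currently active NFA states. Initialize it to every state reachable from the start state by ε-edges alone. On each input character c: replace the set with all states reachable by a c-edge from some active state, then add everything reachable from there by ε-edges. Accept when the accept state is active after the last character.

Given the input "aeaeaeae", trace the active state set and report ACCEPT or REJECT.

Answer: ACCEPT

Trace:
start: ε-closure({0}) = {0,1,2}
'a' @ 1: {3,4}
'e' @ 2: {1,2,5}  [accepting]
'a' @ 3: {3,4}
'e' @ 4: {1,2,5}  [accepting]
'a' @ 5: {3,4}
'e' @ 6: {1,2,5}  [accepting]
'a' @ 7: {3,4}
'e' @ 8: {1,2,5}  [accepting]
after full input: {1,2,5}  (accept=1 in)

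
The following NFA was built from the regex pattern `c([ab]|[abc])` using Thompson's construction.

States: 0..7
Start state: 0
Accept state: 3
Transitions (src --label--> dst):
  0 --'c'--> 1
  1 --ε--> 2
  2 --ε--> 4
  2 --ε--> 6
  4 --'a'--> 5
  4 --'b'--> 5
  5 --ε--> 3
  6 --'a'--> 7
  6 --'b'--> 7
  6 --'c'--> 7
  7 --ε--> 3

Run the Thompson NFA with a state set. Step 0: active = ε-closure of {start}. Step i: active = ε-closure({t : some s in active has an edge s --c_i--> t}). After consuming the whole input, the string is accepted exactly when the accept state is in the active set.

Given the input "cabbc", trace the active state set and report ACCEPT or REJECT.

initial (ε-close {0}): {0}
'c' @ 1: {1,2,4,6}
'a' @ 2: {3,5,7}  ✓accept
'b' @ 3: {}  — dead — no transitions
rest 'bc' ignored (set empty)
final: {}; accept 3 not in set

Answer: REJECT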